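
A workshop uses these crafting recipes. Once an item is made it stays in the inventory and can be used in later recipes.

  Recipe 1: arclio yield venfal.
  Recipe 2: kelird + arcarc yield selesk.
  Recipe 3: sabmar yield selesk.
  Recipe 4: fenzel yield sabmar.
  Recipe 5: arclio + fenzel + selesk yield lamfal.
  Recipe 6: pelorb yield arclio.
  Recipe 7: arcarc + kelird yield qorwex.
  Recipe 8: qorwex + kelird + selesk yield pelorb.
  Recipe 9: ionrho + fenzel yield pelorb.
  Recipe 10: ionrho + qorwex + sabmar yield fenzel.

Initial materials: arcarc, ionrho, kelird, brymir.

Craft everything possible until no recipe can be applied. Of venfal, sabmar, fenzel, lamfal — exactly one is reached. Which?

Using Recipe 7, arcarc and kelird make qorwex.
Using Recipe 2, kelird and arcarc make selesk.
Using Recipe 8, qorwex, kelird, and selesk make pelorb.
pelorb → arclio (Recipe 6).
arclio → venfal (Recipe 1).
fenzel would need ionrho, qorwex, and sabmar (Recipe 10), but sabmar is never obtained. lamfal would need arclio, fenzel, and selesk (Recipe 5), but fenzel is never obtained. sabmar would need fenzel (Recipe 4), but fenzel is never obtained.

venfal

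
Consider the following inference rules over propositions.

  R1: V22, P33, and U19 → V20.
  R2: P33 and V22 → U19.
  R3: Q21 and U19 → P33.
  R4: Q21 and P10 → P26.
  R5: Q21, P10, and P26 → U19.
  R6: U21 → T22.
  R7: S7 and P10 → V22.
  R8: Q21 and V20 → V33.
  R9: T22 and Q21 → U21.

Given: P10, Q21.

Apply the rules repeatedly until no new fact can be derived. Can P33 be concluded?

Q21 and P10 hold, so P26 follows (R4).
Q21, P10, and P26 hold, so U19 follows (R5).
Q21 and U19 hold, so P33 follows (R3).

Yes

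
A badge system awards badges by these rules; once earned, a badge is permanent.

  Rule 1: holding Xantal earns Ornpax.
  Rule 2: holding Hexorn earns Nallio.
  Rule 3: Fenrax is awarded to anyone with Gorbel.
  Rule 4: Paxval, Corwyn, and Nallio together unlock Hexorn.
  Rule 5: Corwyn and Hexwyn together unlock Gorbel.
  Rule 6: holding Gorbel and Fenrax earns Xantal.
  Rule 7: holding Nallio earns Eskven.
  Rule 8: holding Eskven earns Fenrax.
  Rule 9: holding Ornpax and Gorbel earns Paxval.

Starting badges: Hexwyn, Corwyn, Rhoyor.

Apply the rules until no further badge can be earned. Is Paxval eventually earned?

With Corwyn and Hexwyn, Gorbel is earned (Rule 5).
With Gorbel, Fenrax is earned (Rule 3).
With Gorbel and Fenrax, Xantal is earned (Rule 6).
With Xantal, Ornpax is earned (Rule 1).
With Ornpax and Gorbel, Paxval is earned (Rule 9).

Yes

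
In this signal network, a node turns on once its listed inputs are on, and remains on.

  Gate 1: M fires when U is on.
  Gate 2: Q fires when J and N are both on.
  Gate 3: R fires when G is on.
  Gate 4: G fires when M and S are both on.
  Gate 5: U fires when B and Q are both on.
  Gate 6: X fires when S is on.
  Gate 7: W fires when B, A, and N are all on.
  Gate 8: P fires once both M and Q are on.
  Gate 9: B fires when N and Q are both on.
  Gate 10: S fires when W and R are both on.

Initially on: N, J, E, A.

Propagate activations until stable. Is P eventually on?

Gate 2: J and N on → Q on.
Gate 9: N and Q on → B on.
Gate 5: B and Q on → U on.
Gate 1: U on → M on.
Gate 8: M and Q on → P on.

Yes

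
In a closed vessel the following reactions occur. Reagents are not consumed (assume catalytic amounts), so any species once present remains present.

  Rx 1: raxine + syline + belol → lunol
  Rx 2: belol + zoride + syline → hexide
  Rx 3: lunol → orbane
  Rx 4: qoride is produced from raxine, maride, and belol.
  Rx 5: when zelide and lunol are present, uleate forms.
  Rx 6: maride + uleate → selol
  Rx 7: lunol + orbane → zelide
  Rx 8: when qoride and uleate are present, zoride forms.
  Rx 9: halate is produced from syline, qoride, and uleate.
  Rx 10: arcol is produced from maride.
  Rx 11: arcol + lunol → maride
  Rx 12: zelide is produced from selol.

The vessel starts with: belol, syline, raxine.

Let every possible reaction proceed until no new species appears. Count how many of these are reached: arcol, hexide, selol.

arcol would need maride (Rx 10), but maride never forms.
hexide would need belol, zoride, and syline (Rx 2), but zoride never forms.
selol would need maride and uleate (Rx 6), but maride never forms.
None of the 3 are reached.

0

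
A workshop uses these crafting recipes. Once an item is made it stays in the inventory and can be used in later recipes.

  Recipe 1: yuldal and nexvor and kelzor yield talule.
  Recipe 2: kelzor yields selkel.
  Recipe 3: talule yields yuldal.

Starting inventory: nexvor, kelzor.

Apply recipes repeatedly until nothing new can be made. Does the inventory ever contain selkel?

Using Recipe 2, kelzor makes selkel.

Yes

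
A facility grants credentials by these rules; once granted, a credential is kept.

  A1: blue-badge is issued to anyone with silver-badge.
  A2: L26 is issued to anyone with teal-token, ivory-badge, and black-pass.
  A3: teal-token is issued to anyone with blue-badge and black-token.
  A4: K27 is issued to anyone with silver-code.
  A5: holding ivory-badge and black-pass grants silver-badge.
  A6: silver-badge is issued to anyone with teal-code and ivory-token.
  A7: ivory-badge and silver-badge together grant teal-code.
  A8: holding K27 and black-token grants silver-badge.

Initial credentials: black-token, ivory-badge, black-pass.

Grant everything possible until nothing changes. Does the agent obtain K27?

K27 would need silver-code (A4), but silver-code is never granted.

No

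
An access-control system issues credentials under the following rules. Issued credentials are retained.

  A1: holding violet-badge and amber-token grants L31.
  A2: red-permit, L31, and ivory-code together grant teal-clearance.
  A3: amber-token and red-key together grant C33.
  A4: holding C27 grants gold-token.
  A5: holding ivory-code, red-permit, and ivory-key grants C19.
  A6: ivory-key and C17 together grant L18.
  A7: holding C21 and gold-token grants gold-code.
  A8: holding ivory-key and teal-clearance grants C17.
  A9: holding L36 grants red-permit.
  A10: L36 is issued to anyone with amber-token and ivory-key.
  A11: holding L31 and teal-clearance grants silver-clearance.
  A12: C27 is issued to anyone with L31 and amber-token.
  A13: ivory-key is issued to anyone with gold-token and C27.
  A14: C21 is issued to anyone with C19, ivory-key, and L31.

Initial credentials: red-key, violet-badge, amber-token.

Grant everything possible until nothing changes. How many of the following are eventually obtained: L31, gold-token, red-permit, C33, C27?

5

Holding amber-token and red-key grants C33 (A3).
Holding violet-badge and amber-token grants L31 (A1).
Holding L31 and amber-token grants C27 (A12).
Holding C27 grants gold-token (A4).
Holding gold-token and C27 grants ivory-key (A13).
Holding amber-token and ivory-key grants L36 (A10).
Holding L36 grants red-permit (A9).
L31: reached.
gold-token: reached.
red-permit: reached.
C33: reached.
C27: reached.
All 5 are reached.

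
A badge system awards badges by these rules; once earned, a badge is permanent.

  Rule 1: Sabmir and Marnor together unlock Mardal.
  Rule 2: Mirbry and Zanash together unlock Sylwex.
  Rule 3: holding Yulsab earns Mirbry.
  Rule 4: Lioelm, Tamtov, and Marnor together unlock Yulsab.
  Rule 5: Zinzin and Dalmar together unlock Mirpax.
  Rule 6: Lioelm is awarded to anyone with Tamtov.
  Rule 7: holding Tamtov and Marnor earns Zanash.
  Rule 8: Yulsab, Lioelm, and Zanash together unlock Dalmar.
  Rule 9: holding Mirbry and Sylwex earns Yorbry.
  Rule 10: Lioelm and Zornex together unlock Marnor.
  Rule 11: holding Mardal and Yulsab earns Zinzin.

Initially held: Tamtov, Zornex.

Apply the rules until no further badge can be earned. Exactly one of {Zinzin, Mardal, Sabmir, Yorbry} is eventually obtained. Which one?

Yorbry

With Tamtov, Lioelm is earned (Rule 6).
With Lioelm and Zornex, Marnor is earned (Rule 10).
With Tamtov and Marnor, Zanash is earned (Rule 7).
With Lioelm, Tamtov, and Marnor, Yulsab is earned (Rule 4).
With Yulsab, Mirbry is earned (Rule 3).
With Mirbry and Zanash, Sylwex is earned (Rule 2).
With Mirbry and Sylwex, Yorbry is earned (Rule 9).
No rule produces Sabmir, and it is not given. Mardal would need Sabmir and Marnor (Rule 1), but Sabmir is never earned. Zinzin would need Mardal and Yulsab (Rule 11), but Mardal is never earned.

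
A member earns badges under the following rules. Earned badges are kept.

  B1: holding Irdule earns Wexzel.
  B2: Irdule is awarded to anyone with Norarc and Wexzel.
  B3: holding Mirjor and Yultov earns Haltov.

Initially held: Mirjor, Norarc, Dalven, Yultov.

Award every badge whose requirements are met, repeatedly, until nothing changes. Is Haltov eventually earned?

With Mirjor and Yultov, Haltov is earned (B3).

Yes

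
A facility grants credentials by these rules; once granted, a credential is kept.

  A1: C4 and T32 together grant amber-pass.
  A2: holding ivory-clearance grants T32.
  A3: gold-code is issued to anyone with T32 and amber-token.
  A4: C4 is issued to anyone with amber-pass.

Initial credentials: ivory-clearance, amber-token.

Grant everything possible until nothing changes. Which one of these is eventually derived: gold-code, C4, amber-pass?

gold-code

Holding ivory-clearance grants T32 (A2).
Holding T32 and amber-token grants gold-code (A3).
amber-pass would need C4 and T32 (A1), but C4 is never granted. C4 would need amber-pass (A4), but amber-pass is never granted.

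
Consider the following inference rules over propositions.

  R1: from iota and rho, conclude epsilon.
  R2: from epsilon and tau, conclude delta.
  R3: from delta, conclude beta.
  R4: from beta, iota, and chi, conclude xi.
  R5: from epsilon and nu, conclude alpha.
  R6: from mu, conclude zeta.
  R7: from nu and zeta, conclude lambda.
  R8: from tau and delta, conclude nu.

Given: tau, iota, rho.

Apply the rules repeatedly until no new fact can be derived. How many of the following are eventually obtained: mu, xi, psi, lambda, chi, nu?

1

iota and rho hold, so epsilon follows (R1).
epsilon and tau hold, so delta follows (R2).
From tau and delta, R8 gives nu.
No rule produces mu, and it is not given.
xi would need beta, iota, and chi (R4), but chi is never established.
No rule produces psi, and it is not given.
lambda would need nu and zeta (R7), but zeta is never established.
No rule produces chi, and it is not given.
nu: reached.
Reached: nu — 1 of the 6.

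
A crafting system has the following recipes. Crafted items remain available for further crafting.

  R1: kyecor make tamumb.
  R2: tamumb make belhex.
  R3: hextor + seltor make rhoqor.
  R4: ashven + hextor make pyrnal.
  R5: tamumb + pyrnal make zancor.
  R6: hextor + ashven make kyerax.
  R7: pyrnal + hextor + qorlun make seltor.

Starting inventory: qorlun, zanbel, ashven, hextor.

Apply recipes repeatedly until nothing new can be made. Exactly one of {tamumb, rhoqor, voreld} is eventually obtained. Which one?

rhoqor

ashven + hextor → pyrnal (R4).
Using R7, pyrnal, hextor, and qorlun make seltor.
Using R3, hextor and seltor make rhoqor.
tamumb would need kyecor (R1), but kyecor is never obtained. No rule produces voreld, and it is not given.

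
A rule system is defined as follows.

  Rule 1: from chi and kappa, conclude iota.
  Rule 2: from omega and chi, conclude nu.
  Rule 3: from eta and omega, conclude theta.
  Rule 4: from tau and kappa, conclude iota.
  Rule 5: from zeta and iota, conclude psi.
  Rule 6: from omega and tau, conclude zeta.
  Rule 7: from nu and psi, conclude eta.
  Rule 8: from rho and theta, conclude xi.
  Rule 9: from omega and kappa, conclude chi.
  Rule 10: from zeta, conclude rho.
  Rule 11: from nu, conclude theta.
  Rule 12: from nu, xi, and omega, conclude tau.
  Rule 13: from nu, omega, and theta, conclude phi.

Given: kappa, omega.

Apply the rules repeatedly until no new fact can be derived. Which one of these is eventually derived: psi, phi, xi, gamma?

phi

From omega and kappa, Rule 9 gives chi.
From omega and chi, Rule 2 gives nu.
From nu, Rule 11 gives theta.
From nu, omega, and theta, Rule 13 gives phi.
xi would need rho and theta (Rule 8), but rho is never established. psi would need zeta and iota (Rule 5), but zeta is never established. No rule produces gamma, and it is not given.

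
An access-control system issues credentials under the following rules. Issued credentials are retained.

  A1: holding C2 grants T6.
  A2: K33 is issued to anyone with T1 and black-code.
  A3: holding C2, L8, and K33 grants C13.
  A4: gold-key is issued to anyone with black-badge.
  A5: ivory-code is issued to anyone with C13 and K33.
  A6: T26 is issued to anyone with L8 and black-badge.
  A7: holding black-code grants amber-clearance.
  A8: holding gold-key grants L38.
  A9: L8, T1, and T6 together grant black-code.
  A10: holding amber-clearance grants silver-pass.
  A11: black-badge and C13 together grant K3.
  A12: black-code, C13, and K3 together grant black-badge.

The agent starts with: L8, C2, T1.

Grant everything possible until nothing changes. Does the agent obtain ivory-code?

Holding C2 grants T6 (A1).
Holding L8, T1, and T6 grants black-code (A9).
Holding T1 and black-code grants K33 (A2).
Holding C2, L8, and K33 grants C13 (A3).
Holding C13 and K33 grants ivory-code (A5).

Yes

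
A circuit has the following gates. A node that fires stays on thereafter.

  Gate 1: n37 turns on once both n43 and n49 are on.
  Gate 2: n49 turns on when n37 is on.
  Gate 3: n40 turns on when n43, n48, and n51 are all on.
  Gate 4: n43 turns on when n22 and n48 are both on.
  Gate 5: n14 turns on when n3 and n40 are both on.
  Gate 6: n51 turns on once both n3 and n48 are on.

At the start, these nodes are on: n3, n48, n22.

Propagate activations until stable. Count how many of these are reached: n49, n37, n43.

Gate 4: n22 and n48 on → n43 on.
n49 would need n37 (Gate 2), but n37 never turns on.
n37 would need n43 and n49 (Gate 1), but n49 never turns on.
n43: reached.
Reached: n43 — 1 of the 3.

1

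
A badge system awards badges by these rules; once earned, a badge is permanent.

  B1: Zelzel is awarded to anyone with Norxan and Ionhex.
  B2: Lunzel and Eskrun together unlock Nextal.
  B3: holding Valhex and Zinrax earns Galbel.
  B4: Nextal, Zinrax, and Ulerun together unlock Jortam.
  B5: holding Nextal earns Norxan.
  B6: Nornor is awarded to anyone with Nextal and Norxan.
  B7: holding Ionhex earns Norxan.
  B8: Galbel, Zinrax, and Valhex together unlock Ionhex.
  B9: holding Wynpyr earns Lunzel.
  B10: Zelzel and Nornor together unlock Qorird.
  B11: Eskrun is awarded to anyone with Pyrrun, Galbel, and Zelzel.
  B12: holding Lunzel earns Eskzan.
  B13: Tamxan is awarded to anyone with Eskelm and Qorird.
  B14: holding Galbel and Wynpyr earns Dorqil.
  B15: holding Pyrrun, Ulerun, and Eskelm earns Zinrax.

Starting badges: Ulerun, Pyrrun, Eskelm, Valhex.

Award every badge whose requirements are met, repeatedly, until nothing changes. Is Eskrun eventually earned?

Yes

With Pyrrun, Ulerun, and Eskelm, Zinrax is earned (B15).
With Valhex and Zinrax, Galbel is earned (B3).
With Galbel, Zinrax, and Valhex, Ionhex is earned (B8).
With Ionhex, Norxan is earned (B7).
With Norxan and Ionhex, Zelzel is earned (B1).
With Pyrrun, Galbel, and Zelzel, Eskrun is earned (B11).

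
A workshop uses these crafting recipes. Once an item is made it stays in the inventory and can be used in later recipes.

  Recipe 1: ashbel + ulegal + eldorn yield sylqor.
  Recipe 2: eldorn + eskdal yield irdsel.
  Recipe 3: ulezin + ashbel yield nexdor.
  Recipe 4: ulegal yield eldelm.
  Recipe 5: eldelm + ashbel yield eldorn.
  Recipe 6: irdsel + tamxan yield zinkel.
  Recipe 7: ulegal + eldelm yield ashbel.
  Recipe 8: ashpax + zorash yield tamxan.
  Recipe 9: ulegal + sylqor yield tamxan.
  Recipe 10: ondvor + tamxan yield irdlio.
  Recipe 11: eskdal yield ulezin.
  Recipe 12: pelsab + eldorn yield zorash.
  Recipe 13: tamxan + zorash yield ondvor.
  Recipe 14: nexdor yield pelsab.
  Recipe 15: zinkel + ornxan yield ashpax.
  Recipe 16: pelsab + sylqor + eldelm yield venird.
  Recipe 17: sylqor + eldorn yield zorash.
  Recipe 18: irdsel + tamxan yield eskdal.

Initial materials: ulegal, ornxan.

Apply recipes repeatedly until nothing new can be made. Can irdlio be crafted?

Using Recipe 4, ulegal makes eldelm.
Using Recipe 7, ulegal and eldelm make ashbel.
eldelm + ashbel → eldorn (Recipe 5).
ashbel + ulegal + eldorn → sylqor (Recipe 1).
Using Recipe 9, ulegal and sylqor make tamxan.
sylqor + eldorn → zorash (Recipe 17).
Using Recipe 13, tamxan and zorash make ondvor.
ondvor + tamxan → irdlio (Recipe 10).

Yes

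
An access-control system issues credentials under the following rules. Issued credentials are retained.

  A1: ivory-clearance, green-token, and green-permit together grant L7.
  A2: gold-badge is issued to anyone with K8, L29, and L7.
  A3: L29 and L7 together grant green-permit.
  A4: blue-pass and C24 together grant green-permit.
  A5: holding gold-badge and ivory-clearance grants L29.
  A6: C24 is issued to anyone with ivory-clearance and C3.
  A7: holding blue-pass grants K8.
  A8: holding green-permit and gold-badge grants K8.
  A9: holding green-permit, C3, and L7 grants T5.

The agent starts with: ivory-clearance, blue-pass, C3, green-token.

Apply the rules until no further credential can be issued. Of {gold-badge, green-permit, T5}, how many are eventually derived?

2

Holding ivory-clearance and C3 grants C24 (A6).
Holding blue-pass and C24 grants green-permit (A4).
Holding ivory-clearance, green-token, and green-permit grants L7 (A1).
Holding green-permit, C3, and L7 grants T5 (A9).
gold-badge would need K8, L29, and L7 (A2), but L29 is never granted.
green-permit: reached.
T5: reached.
Reached: green-permit and T5 — 2 of the 3.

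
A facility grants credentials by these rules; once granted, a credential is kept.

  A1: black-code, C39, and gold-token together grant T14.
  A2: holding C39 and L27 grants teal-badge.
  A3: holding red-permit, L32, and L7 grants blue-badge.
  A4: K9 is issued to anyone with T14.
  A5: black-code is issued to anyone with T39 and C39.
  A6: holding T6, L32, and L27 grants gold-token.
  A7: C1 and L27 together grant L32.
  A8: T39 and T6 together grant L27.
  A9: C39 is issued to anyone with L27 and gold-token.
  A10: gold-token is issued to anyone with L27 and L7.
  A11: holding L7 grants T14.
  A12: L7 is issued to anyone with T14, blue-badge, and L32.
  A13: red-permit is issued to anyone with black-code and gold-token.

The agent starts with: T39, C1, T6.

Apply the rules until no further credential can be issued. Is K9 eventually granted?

Holding T39 and T6 grants L27 (A8).
Holding C1 and L27 grants L32 (A7).
Holding T6, L32, and L27 grants gold-token (A6).
Holding L27 and gold-token grants C39 (A9).
Holding T39 and C39 grants black-code (A5).
Holding black-code, C39, and gold-token grants T14 (A1).
Holding T14 grants K9 (A4).

Yes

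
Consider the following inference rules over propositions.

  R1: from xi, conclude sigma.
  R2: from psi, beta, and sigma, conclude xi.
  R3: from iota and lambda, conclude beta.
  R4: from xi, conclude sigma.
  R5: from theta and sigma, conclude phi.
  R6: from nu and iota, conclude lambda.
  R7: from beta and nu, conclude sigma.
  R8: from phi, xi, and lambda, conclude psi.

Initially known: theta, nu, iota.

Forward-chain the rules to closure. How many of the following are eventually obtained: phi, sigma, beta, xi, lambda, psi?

4

nu and iota hold, so lambda follows (R6).
iota and lambda hold, so beta follows (R3).
beta and nu hold, so sigma follows (R7).
From theta and sigma, R5 gives phi.
phi: reached.
sigma: reached.
beta: reached.
xi would need psi, beta, and sigma (R2), but psi is never established.
lambda: reached.
psi would need phi, xi, and lambda (R8), but xi is never established.
Reached: phi, sigma, beta, and lambda — 4 of the 6.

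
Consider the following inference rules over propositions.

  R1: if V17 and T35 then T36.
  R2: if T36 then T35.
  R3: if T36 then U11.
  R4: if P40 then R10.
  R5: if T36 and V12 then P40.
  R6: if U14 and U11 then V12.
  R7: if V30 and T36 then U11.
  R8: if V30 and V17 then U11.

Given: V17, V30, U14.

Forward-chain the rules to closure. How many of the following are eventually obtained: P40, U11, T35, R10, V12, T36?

2

V30 and V17 hold, so U11 follows (R8).
U14 and U11 hold, so V12 follows (R6).
P40 would need T36 and V12 (R5), but T36 is never established.
U11: reached.
T35 would need T36 (R2), but T36 is never established.
R10 would need P40 (R4), but P40 is never established.
V12: reached.
T36 would need V17 and T35 (R1), but T35 is never established.
Reached: U11 and V12 — 2 of the 6.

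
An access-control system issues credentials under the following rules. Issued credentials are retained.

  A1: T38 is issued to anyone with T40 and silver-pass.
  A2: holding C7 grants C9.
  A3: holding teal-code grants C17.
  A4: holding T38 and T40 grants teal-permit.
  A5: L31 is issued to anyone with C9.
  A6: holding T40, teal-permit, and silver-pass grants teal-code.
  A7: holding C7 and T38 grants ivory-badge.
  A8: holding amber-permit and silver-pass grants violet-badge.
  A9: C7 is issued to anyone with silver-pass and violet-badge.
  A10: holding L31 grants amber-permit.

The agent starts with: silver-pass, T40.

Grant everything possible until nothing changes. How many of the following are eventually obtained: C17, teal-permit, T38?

Holding T40 and silver-pass grants T38 (A1).
Holding T38 and T40 grants teal-permit (A4).
Holding T40, teal-permit, and silver-pass grants teal-code (A6).
Holding teal-code grants C17 (A3).
C17: reached.
teal-permit: reached.
T38: reached.
All 3 are reached.

3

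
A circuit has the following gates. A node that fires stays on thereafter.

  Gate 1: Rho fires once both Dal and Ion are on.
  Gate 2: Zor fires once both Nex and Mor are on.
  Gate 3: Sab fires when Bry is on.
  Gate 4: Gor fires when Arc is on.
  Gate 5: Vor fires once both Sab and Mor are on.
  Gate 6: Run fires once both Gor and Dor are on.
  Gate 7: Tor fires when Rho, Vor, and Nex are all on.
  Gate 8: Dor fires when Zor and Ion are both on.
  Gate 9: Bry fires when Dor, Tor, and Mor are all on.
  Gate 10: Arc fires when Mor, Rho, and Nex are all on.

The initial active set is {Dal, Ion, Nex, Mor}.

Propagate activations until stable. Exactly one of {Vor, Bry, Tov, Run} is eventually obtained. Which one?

Run

Gate 1: Dal and Ion on → Rho on.
Gate 2: Nex and Mor on → Zor on.
Zor and Ion are on, so Dor fires (Gate 8).
Gate 10: Mor, Rho, and Nex on → Arc on.
Arc is on, so Gor fires (Gate 4).
Gate 6: Gor and Dor on → Run on.
No rule produces Tov, and it is not given. Vor would need Sab and Mor (Gate 5), but Sab never turns on. Bry would need Dor, Tor, and Mor (Gate 9), but Tor never turns on.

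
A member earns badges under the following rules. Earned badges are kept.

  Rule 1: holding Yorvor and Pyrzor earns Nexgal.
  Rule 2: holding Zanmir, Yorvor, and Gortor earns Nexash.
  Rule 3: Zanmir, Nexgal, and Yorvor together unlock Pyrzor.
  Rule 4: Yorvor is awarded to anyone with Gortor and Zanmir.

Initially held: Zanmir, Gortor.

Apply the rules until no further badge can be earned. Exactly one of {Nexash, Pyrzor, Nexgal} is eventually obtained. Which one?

With Gortor and Zanmir, Yorvor is earned (Rule 4).
With Zanmir, Yorvor, and Gortor, Nexash is earned (Rule 2).
Nexgal would need Yorvor and Pyrzor (Rule 1), but Pyrzor is never earned. Pyrzor would need Zanmir, Nexgal, and Yorvor (Rule 3), but Nexgal is never earned.

Nexash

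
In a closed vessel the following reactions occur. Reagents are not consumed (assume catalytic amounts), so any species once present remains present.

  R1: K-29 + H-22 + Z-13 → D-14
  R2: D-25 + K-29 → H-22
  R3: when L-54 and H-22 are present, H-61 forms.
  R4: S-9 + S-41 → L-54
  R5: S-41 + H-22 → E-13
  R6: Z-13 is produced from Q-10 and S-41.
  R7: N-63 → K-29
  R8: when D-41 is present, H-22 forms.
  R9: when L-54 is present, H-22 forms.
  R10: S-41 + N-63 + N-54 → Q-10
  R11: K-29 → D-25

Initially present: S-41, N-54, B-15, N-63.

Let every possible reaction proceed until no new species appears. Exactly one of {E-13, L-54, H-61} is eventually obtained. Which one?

N-63 present → K-29 forms (R7).
K-29 present → D-25 forms (R11).
D-25 and K-29 present → H-22 forms (R2).
S-41 and H-22 present → E-13 forms (R5).
H-61 would need L-54 and H-22 (R3), but L-54 never forms. L-54 would need S-9 and S-41 (R4), but S-9 never forms.

E-13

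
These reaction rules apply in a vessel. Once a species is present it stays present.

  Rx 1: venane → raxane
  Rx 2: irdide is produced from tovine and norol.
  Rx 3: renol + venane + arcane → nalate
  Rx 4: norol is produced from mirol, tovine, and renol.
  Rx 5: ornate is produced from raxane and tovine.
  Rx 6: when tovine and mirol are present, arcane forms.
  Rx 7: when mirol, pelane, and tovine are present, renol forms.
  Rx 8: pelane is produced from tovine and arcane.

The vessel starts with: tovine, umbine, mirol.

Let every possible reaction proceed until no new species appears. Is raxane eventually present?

No

raxane would need venane (Rx 1), but venane never forms.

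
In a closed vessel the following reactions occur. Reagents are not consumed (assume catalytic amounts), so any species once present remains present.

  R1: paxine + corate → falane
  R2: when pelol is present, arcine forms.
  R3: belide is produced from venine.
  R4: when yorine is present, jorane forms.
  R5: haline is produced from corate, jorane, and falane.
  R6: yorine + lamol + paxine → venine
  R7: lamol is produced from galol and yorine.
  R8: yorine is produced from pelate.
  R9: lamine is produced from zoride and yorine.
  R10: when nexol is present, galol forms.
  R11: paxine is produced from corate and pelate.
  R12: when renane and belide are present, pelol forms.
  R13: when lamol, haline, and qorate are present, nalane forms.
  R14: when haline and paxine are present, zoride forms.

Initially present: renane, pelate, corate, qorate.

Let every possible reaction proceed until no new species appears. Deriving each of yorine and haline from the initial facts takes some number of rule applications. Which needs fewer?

yorine: pelate present → yorine forms (R8). [1 rule application]
haline: pelate present → yorine forms (R8). corate and pelate present → paxine forms (R11). yorine present → jorane forms (R4). paxine and corate present → falane forms (R1). corate, jorane, and falane present → haline forms (R5). [5 rule applications]
yorine needs fewer.

yorine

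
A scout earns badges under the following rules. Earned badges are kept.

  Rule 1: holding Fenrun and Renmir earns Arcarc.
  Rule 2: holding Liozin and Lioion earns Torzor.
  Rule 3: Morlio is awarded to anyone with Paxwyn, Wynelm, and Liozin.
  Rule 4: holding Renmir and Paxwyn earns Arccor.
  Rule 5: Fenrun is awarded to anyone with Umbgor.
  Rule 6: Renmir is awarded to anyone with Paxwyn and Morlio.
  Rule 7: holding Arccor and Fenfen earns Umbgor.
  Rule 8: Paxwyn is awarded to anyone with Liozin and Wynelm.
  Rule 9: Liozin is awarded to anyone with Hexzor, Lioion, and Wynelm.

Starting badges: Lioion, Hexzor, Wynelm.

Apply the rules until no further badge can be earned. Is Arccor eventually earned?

With Hexzor, Lioion, and Wynelm, Liozin is earned (Rule 9).
With Liozin and Wynelm, Paxwyn is earned (Rule 8).
With Paxwyn, Wynelm, and Liozin, Morlio is earned (Rule 3).
With Paxwyn and Morlio, Renmir is earned (Rule 6).
With Renmir and Paxwyn, Arccor is earned (Rule 4).

Yes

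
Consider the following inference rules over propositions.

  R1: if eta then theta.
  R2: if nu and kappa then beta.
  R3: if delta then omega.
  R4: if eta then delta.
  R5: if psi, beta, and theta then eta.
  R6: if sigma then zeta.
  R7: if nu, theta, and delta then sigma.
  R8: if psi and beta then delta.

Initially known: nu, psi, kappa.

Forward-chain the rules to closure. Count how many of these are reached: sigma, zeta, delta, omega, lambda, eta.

nu and kappa hold, so beta follows (R2).
From psi and beta, R8 gives delta.
From delta, R3 gives omega.
sigma would need nu, theta, and delta (R7), but theta is never established.
zeta would need sigma (R6), but sigma is never established.
delta: reached.
omega: reached.
No rule produces lambda, and it is not given.
eta would need psi, beta, and theta (R5), but theta is never established.
Reached: delta and omega — 2 of the 6.

2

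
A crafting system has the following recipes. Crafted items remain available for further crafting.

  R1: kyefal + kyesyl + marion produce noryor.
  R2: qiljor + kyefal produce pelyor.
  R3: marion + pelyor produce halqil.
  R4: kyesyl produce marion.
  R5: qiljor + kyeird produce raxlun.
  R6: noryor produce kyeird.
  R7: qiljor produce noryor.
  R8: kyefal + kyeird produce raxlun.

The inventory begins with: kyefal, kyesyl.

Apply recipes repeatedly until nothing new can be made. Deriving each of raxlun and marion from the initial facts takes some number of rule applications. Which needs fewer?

marion

marion: kyesyl → marion (R4). [1 rule application]
raxlun: kyesyl → marion (R4). kyefal + kyesyl + marion → noryor (R1). Using R6, noryor makes kyeird. Using R8, kyefal and kyeird make raxlun. [4 rule applications]
marion needs fewer.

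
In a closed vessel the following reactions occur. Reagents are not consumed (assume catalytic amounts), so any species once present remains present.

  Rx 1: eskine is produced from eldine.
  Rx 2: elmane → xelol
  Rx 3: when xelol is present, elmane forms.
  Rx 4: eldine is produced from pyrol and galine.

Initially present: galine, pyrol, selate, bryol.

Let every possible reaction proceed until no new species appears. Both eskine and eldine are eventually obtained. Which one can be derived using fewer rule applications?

eldine

eldine: pyrol and galine present → eldine forms (Rx 4). [1 rule application]
eskine: pyrol and galine present → eldine forms (Rx 4). eldine present → eskine forms (Rx 1). [2 rule applications]
eldine needs fewer.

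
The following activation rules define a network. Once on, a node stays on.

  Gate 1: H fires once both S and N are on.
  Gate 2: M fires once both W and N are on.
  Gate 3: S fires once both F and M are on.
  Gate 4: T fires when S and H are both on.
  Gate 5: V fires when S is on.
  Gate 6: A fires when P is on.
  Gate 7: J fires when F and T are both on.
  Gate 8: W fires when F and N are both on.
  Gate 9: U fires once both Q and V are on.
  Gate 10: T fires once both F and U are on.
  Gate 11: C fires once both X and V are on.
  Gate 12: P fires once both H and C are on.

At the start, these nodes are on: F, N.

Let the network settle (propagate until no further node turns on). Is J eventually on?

Yes

Gate 8: F and N on → W on.
Gate 2: W and N on → M on.
Gate 3: F and M on → S on.
S and N are on, so H fires (Gate 1).
Gate 4: S and H on → T on.
Gate 7: F and T on → J on.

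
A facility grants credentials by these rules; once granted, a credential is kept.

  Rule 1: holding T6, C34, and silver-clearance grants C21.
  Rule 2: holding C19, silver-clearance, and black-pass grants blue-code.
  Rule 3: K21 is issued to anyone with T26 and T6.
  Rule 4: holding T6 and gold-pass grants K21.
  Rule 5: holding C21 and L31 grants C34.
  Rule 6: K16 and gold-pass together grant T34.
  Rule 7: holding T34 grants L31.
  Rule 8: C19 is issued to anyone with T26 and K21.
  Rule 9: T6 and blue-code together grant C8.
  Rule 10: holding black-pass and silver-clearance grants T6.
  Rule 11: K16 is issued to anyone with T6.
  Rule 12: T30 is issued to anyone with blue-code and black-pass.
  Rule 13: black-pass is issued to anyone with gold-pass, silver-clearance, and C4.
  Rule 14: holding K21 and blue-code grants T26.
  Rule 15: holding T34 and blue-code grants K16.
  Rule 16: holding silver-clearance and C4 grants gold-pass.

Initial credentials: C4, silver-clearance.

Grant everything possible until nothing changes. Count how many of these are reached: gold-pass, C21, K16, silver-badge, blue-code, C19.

2

Holding silver-clearance and C4 grants gold-pass (Rule 16).
Holding gold-pass, silver-clearance, and C4 grants black-pass (Rule 13).
Holding black-pass and silver-clearance grants T6 (Rule 10).
Holding T6 grants K16 (Rule 11).
gold-pass: reached.
C21 would need T6, C34, and silver-clearance (Rule 1), but C34 is never granted.
K16: reached.
No rule produces silver-badge, and it is not given.
blue-code would need C19, silver-clearance, and black-pass (Rule 2), but C19 is never granted.
C19 would need T26 and K21 (Rule 8), but T26 is never granted.
Reached: gold-pass and K16 — 2 of the 6.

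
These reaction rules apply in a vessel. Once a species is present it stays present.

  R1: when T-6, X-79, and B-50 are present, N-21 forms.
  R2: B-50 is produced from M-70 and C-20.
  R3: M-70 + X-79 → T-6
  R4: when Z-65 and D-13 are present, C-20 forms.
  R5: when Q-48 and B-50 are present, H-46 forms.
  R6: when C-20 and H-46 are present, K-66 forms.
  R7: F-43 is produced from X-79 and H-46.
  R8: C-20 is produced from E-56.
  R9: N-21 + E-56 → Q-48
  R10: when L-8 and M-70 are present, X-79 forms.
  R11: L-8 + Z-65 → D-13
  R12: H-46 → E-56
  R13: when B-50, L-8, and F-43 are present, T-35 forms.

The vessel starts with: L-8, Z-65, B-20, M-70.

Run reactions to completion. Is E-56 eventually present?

No

E-56 would need H-46 (R12), but H-46 never forms.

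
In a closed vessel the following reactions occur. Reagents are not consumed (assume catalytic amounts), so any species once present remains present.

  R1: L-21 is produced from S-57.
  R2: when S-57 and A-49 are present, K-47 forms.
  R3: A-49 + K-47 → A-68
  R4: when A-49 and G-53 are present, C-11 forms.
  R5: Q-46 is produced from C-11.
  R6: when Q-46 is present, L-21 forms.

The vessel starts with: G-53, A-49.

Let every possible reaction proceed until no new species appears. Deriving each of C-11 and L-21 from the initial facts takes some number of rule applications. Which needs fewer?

C-11

C-11: A-49 and G-53 present → C-11 forms (R4). [1 rule application]
L-21: A-49 and G-53 present → C-11 forms (R4). C-11 present → Q-46 forms (R5). Q-46 present → L-21 forms (R6). [3 rule applications]
C-11 needs fewer.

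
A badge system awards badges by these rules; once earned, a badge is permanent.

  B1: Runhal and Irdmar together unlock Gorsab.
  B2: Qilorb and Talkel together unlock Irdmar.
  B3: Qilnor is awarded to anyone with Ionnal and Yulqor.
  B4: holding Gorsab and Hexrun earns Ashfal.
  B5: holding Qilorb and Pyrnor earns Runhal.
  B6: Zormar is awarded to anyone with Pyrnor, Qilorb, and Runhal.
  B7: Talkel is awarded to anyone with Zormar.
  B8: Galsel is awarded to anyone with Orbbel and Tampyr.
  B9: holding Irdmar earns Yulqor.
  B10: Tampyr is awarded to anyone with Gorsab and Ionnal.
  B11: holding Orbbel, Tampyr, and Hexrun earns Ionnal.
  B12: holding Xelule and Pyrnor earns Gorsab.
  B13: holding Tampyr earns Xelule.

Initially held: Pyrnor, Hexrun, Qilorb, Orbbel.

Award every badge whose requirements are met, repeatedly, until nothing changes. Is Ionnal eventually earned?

Ionnal would need Orbbel, Tampyr, and Hexrun (B11), but Tampyr is never earned.

No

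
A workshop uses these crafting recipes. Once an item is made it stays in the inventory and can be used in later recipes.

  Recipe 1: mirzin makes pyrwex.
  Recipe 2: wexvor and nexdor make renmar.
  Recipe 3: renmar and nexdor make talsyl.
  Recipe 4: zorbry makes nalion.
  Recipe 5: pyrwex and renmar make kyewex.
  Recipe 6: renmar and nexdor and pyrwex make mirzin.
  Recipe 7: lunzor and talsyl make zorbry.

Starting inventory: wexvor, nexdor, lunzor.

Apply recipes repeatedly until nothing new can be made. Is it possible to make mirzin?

No

mirzin would need renmar, nexdor, and pyrwex (Recipe 6), but pyrwex is never obtained.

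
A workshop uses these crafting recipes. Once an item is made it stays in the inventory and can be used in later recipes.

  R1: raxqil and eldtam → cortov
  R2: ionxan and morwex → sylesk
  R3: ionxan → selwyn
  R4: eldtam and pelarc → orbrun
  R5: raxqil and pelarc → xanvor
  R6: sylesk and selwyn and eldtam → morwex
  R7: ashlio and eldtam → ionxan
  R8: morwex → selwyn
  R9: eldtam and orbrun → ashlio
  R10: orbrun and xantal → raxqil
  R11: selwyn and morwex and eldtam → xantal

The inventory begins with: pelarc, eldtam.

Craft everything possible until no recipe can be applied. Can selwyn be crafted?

eldtam and pelarc → orbrun (R4).
eldtam and orbrun → ashlio (R9).
Using R7, ashlio and eldtam make ionxan.
Using R3, ionxan makes selwyn.

Yes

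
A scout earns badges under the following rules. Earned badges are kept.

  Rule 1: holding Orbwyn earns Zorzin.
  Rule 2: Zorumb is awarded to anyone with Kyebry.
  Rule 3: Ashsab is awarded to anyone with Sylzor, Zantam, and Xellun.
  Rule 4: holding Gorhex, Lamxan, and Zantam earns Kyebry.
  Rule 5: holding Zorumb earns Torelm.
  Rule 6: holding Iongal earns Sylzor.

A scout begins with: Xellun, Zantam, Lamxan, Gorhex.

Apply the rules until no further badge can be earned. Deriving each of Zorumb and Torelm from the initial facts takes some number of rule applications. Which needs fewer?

Zorumb

Zorumb: With Gorhex, Lamxan, and Zantam, Kyebry is earned (Rule 4). With Kyebry, Zorumb is earned (Rule 2). [2 rule applications]
Torelm: With Gorhex, Lamxan, and Zantam, Kyebry is earned (Rule 4). With Kyebry, Zorumb is earned (Rule 2). With Zorumb, Torelm is earned (Rule 5). [3 rule applications]
Zorumb needs fewer.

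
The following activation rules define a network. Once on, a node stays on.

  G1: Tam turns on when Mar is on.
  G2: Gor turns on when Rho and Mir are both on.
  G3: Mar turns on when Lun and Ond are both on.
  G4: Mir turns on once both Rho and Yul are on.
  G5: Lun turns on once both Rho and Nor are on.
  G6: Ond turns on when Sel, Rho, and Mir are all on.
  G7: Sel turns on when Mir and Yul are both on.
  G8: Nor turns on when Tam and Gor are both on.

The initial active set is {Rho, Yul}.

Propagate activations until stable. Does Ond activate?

G4: Rho and Yul on → Mir on.
G7: Mir and Yul on → Sel on.
G6: Sel, Rho, and Mir on → Ond on.

Yes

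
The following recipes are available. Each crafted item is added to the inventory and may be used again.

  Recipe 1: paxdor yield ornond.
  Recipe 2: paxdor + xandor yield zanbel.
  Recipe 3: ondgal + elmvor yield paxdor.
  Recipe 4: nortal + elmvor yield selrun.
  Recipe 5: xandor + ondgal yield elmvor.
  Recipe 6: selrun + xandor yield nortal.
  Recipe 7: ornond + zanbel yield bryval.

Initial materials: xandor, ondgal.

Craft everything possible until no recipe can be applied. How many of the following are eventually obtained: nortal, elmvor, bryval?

Using Recipe 5, xandor and ondgal make elmvor.
ondgal + elmvor → paxdor (Recipe 3).
paxdor + xandor → zanbel (Recipe 2).
Using Recipe 1, paxdor makes ornond.
Using Recipe 7, ornond and zanbel make bryval.
nortal would need selrun and xandor (Recipe 6), but selrun is never obtained.
elmvor: reached.
bryval: reached.
Reached: elmvor and bryval — 2 of the 3.

2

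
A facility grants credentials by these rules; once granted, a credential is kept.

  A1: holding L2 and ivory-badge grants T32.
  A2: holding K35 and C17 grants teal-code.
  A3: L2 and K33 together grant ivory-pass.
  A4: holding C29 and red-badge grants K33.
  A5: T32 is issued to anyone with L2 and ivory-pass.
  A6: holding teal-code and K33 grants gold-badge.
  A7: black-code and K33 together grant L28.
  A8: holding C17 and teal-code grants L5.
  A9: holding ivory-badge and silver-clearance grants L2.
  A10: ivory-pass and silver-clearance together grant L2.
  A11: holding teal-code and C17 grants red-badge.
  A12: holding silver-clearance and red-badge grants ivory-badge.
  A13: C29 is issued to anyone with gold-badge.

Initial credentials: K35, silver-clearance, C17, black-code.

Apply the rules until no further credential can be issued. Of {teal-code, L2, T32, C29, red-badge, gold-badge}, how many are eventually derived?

Holding K35 and C17 grants teal-code (A2).
Holding teal-code and C17 grants red-badge (A11).
Holding silver-clearance and red-badge grants ivory-badge (A12).
Holding ivory-badge and silver-clearance grants L2 (A9).
Holding L2 and ivory-badge grants T32 (A1).
teal-code: reached.
L2: reached.
T32: reached.
C29 would need gold-badge (A13), but gold-badge is never granted.
red-badge: reached.
gold-badge would need teal-code and K33 (A6), but K33 is never granted.
Reached: teal-code, L2, T32, and red-badge — 4 of the 6.

4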